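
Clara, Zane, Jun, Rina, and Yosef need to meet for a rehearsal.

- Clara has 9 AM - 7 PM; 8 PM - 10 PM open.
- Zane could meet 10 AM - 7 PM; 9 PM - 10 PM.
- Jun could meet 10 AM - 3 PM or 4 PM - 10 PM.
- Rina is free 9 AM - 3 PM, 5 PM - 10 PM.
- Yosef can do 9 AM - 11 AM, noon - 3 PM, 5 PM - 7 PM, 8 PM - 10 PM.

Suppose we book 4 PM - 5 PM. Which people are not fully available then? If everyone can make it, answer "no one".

Rina, Yosef

Clara: free for 16:00-17:00. Zane: free for 16:00-17:00. Jun: free for 16:00-17:00. Rina: not fully free for 16:00-17:00. Yosef: not fully free for 16:00-17:00.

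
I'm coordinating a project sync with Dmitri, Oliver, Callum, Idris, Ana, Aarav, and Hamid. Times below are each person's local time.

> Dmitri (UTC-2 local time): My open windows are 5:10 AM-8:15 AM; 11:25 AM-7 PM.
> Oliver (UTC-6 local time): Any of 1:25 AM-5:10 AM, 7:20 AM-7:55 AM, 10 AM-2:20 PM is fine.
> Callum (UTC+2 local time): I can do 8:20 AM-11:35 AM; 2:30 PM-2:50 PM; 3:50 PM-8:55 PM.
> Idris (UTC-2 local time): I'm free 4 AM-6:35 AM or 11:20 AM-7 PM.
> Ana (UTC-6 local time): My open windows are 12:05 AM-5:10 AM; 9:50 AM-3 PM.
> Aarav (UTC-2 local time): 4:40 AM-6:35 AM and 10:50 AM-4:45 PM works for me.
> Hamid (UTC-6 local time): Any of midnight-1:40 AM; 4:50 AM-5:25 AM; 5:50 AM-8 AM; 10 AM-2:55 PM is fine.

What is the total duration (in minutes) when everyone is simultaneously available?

Dmitri in UTC: 07:10-10:15, 13:25-21:00 (add 2h to convert from UTC-2).
Oliver in UTC: 07:25-11:10, 13:20-13:55, 16:00-20:20 (add 6h to convert from UTC-6).
Callum in UTC: 06:20-09:35, 12:30-12:50, 13:50-18:55 (subtract 2h to convert from UTC+2).
Idris in UTC: 06:00-08:35, 13:20-21:00 (add 2h to convert from UTC-2).
Ana in UTC: 06:05-11:10, 15:50-21:00 (add 6h to convert from UTC-6).
Aarav in UTC: 06:40-08:35, 12:50-18:45 (add 2h to convert from UTC-2).
Hamid in UTC: 06:00-07:40, 10:50-11:25, 11:50-14:00, 16:00-20:55 (add 6h to convert from UTC-6).
Dmitri ∩ Oliver: 07:25-10:15, 13:25-13:55, 16:00-20:20.
Dmitri ∩ Oliver ∩ Callum: 07:25-09:35, 13:50-13:55, 16:00-18:55.
Dmitri ∩ Oliver ∩ Callum ∩ Idris: 07:25-08:35, 13:50-13:55, 16:00-18:55.
Dmitri ∩ Oliver ∩ Callum ∩ Idris ∩ Ana: 07:25-08:35, 16:00-18:55.
Dmitri ∩ Oliver ∩ Callum ∩ Idris ∩ Ana ∩ Aarav: 07:25-08:35, 16:00-18:45.
Dmitri ∩ Oliver ∩ Callum ∩ Idris ∩ Ana ∩ Aarav ∩ Hamid: 07:25-07:40, 16:00-18:45.
So the common availability across everyone is 07:25-07:40, 16:00-18:45.
Summing the common windows: 15 + 165 = 180 minutes.

180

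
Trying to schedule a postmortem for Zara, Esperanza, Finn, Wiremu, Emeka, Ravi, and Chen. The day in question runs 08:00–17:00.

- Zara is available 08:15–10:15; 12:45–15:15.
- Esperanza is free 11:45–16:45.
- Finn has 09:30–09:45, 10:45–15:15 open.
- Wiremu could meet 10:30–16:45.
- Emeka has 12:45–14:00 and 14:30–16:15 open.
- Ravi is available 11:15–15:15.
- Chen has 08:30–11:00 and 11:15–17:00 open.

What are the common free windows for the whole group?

Zara ∩ Esperanza: 12:45-15:15.
Zara ∩ Esperanza ∩ Finn: 12:45-15:15.
Zara ∩ Esperanza ∩ Finn ∩ Wiremu: 12:45-15:15.
Zara ∩ Esperanza ∩ Finn ∩ Wiremu ∩ Emeka: 12:45-14:00, 14:30-15:15.
Zara ∩ Esperanza ∩ Finn ∩ Wiremu ∩ Emeka ∩ Ravi: 12:45-14:00, 14:30-15:15.
Zara ∩ Esperanza ∩ Finn ∩ Wiremu ∩ Emeka ∩ Ravi ∩ Chen: 12:45-14:00, 14:30-15:15.

12:45-14:00, 14:30-15:15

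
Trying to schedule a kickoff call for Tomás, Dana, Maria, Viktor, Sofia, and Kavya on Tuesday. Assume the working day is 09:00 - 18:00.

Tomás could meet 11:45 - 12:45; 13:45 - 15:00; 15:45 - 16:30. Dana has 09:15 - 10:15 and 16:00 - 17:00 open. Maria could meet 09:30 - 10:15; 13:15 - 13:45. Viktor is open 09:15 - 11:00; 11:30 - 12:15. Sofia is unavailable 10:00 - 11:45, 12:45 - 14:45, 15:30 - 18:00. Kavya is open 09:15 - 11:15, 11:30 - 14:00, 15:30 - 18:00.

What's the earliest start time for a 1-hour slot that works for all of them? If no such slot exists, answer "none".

Tomás free: 11:45-12:45, 13:45-15:00, 15:45-16:30.
Dana free: 09:15-10:15, 16:00-17:00.
Maria free: 09:30-10:15, 13:15-13:45.
Viktor free: 09:15-11:00, 11:30-12:15.
Sofia free: 09:00-10:00, 11:45-12:45, 14:45-15:30 (invert busy blocks within the working day).
Kavya free: 09:15-11:15, 11:30-14:00, 15:30-18:00.
Tomás ∩ Dana: 16:00-16:30.
Tomás ∩ Dana ∩ Maria: ∅.
Tomás ∩ Dana ∩ Maria ∩ Viktor: ∅.
Tomás ∩ Dana ∩ Maria ∩ Viktor ∩ Sofia: ∅.
Tomás ∩ Dana ∩ Maria ∩ Viktor ∩ Sofia ∩ Kavya: ∅.
There is no time when everyone is free.
No common window is at least 60 minutes long.

none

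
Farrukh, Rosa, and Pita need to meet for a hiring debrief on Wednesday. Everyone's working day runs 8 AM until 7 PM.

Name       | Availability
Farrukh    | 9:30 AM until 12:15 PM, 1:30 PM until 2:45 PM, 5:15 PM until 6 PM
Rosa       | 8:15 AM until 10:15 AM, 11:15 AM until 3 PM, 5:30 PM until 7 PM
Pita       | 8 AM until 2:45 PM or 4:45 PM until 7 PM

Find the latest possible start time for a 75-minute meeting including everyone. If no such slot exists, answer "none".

Farrukh ∩ Rosa: 09:30-10:15, 11:15-12:15, 13:30-14:45, 17:30-18:00.
Farrukh ∩ Rosa ∩ Pita: 09:30-10:15, 11:15-12:15, 13:30-14:45, 17:30-18:00.
So the common availability across everyone is 09:30-10:15, 11:15-12:15, 13:30-14:45, 17:30-18:00.
The last common window of at least 75 minutes is 13:30-14:45; a 75-minute meeting can start as late as 13:30 and still end by 14:45.

13:30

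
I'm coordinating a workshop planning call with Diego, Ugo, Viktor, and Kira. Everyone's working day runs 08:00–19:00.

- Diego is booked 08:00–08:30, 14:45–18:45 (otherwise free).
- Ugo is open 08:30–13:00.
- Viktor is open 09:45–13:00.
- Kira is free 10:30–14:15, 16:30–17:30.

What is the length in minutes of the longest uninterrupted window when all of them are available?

Diego free: 08:30-14:45, 18:45-19:00 (invert busy blocks within the working day).
Ugo free: 08:30-13:00.
Viktor free: 09:45-13:00.
Kira free: 10:30-14:15, 16:30-17:30.
Diego ∩ Ugo: 08:30-13:00.
Diego ∩ Ugo ∩ Viktor: 09:45-13:00.
Diego ∩ Ugo ∩ Viktor ∩ Kira: 10:30-13:00.
The longest is 10:30-13:00 at 150 minutes.

150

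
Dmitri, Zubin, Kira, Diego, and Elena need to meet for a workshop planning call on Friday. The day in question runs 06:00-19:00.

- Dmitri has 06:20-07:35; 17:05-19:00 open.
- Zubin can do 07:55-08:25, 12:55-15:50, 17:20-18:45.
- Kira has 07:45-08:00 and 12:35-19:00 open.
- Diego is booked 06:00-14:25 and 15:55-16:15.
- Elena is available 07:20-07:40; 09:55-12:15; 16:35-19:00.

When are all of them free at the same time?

17:20-18:45

Dmitri free: 06:20-07:35, 17:05-19:00.
Zubin free: 07:55-08:25, 12:55-15:50, 17:20-18:45.
Kira free: 07:45-08:00, 12:35-19:00.
Diego free: 14:25-15:55, 16:15-19:00 (invert busy blocks within the working day).
Elena free: 07:20-07:40, 09:55-12:15, 16:35-19:00.
Dmitri ∩ Zubin: 17:20-18:45.
Dmitri ∩ Zubin ∩ Kira: 17:20-18:45.
Dmitri ∩ Zubin ∩ Kira ∩ Diego: 17:20-18:45.
Dmitri ∩ Zubin ∩ Kira ∩ Diego ∩ Elena: 17:20-18:45.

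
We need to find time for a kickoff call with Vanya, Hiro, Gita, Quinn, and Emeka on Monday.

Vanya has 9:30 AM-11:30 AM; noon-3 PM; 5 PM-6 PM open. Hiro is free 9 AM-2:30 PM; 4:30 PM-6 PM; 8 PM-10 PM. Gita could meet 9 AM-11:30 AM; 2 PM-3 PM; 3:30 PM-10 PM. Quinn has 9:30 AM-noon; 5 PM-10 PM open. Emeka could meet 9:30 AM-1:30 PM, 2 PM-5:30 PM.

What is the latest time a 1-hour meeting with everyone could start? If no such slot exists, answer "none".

Vanya ∩ Hiro: 09:30-11:30, 12:00-14:30, 17:00-18:00.
Vanya ∩ Hiro ∩ Gita: 09:30-11:30, 14:00-14:30, 17:00-18:00.
Vanya ∩ Hiro ∩ Gita ∩ Quinn: 09:30-11:30, 17:00-18:00.
Vanya ∩ Hiro ∩ Gita ∩ Quinn ∩ Emeka: 09:30-11:30, 17:00-17:30.
The last common window of at least 60 minutes is 09:30-11:30; a 60-minute meeting can start as late as 10:30 and still end by 11:30.

10:30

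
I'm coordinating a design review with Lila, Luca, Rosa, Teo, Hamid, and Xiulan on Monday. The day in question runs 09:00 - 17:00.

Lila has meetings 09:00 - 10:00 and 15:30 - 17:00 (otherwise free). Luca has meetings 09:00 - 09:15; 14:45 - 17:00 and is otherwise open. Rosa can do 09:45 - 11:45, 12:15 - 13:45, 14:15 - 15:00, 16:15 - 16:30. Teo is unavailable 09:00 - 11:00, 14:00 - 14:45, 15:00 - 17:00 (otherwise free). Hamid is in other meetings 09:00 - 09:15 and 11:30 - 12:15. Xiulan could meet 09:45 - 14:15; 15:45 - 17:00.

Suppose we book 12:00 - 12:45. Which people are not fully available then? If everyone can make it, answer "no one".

Lila free: 10:00-15:30 (invert busy blocks within the working day).
Luca free: 09:15-14:45 (invert busy blocks within the working day).
Rosa free: 09:45-11:45, 12:15-13:45, 14:15-15:00, 16:15-16:30.
Teo free: 11:00-14:00, 14:45-15:00 (invert busy blocks within the working day).
Hamid free: 09:15-11:30, 12:15-17:00 (invert busy blocks within the working day).
Xiulan free: 09:45-14:15, 15:45-17:00.
Lila: free for 12:00-12:45. Luca: free for 12:00-12:45. Rosa: not fully free for 12:00-12:45. Teo: free for 12:00-12:45. Hamid: not fully free for 12:00-12:45. Xiulan: free for 12:00-12:45.

Hamid, Rosa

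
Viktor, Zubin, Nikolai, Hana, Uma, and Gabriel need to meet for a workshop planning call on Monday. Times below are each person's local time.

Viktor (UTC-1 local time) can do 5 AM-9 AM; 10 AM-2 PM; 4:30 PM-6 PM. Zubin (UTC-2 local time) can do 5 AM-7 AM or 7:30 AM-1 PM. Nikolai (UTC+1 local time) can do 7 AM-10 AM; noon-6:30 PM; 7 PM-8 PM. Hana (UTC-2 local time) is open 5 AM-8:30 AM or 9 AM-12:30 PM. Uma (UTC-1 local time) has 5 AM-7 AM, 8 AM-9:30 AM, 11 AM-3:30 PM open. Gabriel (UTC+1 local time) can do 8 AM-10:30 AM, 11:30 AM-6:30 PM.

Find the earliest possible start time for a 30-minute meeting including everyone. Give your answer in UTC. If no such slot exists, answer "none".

07:00

Viktor in UTC: 06:00-10:00, 11:00-15:00, 17:30-19:00 (add 1h to convert from UTC-1).
Zubin in UTC: 07:00-09:00, 09:30-15:00 (add 2h to convert from UTC-2).
Nikolai in UTC: 06:00-09:00, 11:00-17:30, 18:00-19:00 (subtract 1h to convert from UTC+1).
Hana in UTC: 07:00-10:30, 11:00-14:30 (add 2h to convert from UTC-2).
Uma in UTC: 06:00-08:00, 09:00-10:30, 12:00-16:30 (add 1h to convert from UTC-1).
Gabriel in UTC: 07:00-09:30, 10:30-17:30 (subtract 1h to convert from UTC+1).
Viktor ∩ Zubin: 07:00-09:00, 09:30-10:00, 11:00-15:00.
Viktor ∩ Zubin ∩ Nikolai: 07:00-09:00, 11:00-15:00.
Viktor ∩ Zubin ∩ Nikolai ∩ Hana: 07:00-09:00, 11:00-14:30.
Viktor ∩ Zubin ∩ Nikolai ∩ Hana ∩ Uma: 07:00-08:00, 12:00-14:30.
Viktor ∩ Zubin ∩ Nikolai ∩ Hana ∩ Uma ∩ Gabriel: 07:00-08:00, 12:00-14:30.
Those are the intersection windows.
The first common window of at least 30 minutes is 07:00-08:00, so the earliest start is 07:00.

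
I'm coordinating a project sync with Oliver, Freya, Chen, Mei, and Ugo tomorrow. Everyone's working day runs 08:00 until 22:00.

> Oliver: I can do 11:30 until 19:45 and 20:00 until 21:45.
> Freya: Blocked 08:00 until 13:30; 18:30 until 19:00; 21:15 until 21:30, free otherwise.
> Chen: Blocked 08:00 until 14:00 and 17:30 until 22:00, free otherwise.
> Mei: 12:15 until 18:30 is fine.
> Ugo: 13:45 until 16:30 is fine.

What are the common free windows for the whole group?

Oliver free: 11:30-19:45, 20:00-21:45.
Freya free: 13:30-18:30, 19:00-21:15, 21:30-22:00 (invert busy blocks within the working day).
Chen free: 14:00-17:30 (invert busy blocks within the working day).
Mei free: 12:15-18:30.
Ugo free: 13:45-16:30.
Oliver ∩ Freya: 13:30-18:30, 19:00-19:45, 20:00-21:15, 21:30-21:45.
Oliver ∩ Freya ∩ Chen: 14:00-17:30.
Oliver ∩ Freya ∩ Chen ∩ Mei: 14:00-17:30.
Oliver ∩ Freya ∩ Chen ∩ Mei ∩ Ugo: 14:00-16:30.

14:00-16:30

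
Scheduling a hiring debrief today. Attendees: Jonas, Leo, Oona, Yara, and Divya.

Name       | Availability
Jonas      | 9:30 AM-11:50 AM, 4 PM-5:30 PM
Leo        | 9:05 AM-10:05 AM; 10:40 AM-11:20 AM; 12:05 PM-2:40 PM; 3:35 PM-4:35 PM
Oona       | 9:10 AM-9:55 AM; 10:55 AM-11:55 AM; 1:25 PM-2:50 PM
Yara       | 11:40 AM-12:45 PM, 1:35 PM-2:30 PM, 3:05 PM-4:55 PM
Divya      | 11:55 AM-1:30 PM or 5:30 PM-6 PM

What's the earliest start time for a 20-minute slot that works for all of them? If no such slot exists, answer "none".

none

Jonas ∩ Leo: 09:30-10:05, 10:40-11:20, 16:00-16:35.
Jonas ∩ Leo ∩ Oona: 09:30-09:55, 10:55-11:20.
Jonas ∩ Leo ∩ Oona ∩ Yara: ∅.
Jonas ∩ Leo ∩ Oona ∩ Yara ∩ Divya: ∅.
There is no time when everyone is free.
No common window is at least 20 minutes long.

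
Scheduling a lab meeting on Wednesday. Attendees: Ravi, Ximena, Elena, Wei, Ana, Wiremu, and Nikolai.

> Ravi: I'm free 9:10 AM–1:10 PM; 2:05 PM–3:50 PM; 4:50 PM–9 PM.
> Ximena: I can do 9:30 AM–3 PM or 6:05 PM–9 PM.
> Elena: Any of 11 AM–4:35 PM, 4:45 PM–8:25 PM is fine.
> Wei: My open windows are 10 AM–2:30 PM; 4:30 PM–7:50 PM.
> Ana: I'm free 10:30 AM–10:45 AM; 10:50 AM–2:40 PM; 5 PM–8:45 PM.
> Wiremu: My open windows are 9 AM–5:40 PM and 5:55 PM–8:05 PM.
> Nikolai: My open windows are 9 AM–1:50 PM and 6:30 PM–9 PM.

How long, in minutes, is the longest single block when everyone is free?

130

Ravi ∩ Ximena: 09:30-13:10, 14:05-15:00, 18:05-21:00.
Ravi ∩ Ximena ∩ Elena: 11:00-13:10, 14:05-15:00, 18:05-20:25.
Ravi ∩ Ximena ∩ Elena ∩ Wei: 11:00-13:10, 14:05-14:30, 18:05-19:50.
Ravi ∩ Ximena ∩ Elena ∩ Wei ∩ Ana: 11:00-13:10, 14:05-14:30, 18:05-19:50.
Ravi ∩ Ximena ∩ Elena ∩ Wei ∩ Ana ∩ Wiremu: 11:00-13:10, 14:05-14:30, 18:05-19:50.
Ravi ∩ Ximena ∩ Elena ∩ Wei ∩ Ana ∩ Wiremu ∩ Nikolai: 11:00-13:10, 18:30-19:50.
So the common availability across everyone is 11:00-13:10, 18:30-19:50.
The longest is 11:00-13:10 at 130 minutes.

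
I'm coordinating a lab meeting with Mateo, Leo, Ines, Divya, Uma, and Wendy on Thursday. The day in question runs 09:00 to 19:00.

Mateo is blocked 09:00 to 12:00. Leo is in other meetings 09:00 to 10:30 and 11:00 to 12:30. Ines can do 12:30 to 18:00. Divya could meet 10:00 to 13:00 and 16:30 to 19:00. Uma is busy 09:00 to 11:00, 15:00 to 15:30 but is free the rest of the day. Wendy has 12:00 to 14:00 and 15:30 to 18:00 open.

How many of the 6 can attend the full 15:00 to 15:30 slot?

Mateo free: 12:00-19:00 (invert busy blocks within the working day).
Leo free: 10:30-11:00, 12:30-19:00 (invert busy blocks within the working day).
Ines free: 12:30-18:00.
Divya free: 10:00-13:00, 16:30-19:00.
Uma free: 11:00-15:00, 15:30-19:00 (invert busy blocks within the working day).
Wendy free: 12:00-14:00, 15:30-18:00.
Mateo, Leo, and Ines can make the full 15:00-15:30 slot — that's 3.

3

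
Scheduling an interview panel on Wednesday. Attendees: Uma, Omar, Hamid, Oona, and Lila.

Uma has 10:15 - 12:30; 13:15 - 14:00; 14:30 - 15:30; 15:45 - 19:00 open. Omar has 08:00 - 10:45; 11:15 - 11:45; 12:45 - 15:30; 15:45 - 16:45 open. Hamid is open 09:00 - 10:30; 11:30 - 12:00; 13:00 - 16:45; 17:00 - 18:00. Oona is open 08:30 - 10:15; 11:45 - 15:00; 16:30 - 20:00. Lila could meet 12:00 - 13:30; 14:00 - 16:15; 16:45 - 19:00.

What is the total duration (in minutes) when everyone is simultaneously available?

Uma ∩ Omar: 10:15-10:45, 11:15-11:45, 13:15-14:00, 14:30-15:30, 15:45-16:45.
Uma ∩ Omar ∩ Hamid: 10:15-10:30, 11:30-11:45, 13:15-14:00, 14:30-15:30, 15:45-16:45.
Uma ∩ Omar ∩ Hamid ∩ Oona: 13:15-14:00, 14:30-15:00, 16:30-16:45.
Uma ∩ Omar ∩ Hamid ∩ Oona ∩ Lila: 13:15-13:30, 14:30-15:00.
Summing the common windows: 15 + 30 = 45 minutes.

45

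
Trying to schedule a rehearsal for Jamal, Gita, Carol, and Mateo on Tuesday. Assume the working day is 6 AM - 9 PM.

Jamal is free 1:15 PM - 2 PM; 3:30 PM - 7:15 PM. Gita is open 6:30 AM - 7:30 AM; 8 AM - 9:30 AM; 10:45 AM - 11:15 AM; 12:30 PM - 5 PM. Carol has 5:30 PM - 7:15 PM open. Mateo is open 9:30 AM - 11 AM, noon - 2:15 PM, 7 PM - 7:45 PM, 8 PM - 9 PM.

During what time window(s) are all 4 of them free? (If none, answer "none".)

Jamal ∩ Gita: 13:15-14:00, 15:30-17:00.
Jamal ∩ Gita ∩ Carol: ∅.
Jamal ∩ Gita ∩ Carol ∩ Mateo: ∅.
There is no time when everyone is free.

none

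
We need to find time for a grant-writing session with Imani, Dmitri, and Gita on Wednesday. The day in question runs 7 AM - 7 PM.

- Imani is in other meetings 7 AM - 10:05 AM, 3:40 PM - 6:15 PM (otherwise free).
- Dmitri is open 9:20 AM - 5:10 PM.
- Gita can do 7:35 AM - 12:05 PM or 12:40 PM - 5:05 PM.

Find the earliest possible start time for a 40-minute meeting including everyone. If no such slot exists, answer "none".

Imani free: 10:05-15:40, 18:15-19:00 (invert busy blocks within the working day).
Dmitri free: 09:20-17:10.
Gita free: 07:35-12:05, 12:40-17:05.
Imani ∩ Dmitri: 10:05-15:40.
Imani ∩ Dmitri ∩ Gita: 10:05-12:05, 12:40-15:40.
Those are the intersection windows.
The first common window of at least 40 minutes is 10:05-12:05, so the earliest start is 10:05.

10:05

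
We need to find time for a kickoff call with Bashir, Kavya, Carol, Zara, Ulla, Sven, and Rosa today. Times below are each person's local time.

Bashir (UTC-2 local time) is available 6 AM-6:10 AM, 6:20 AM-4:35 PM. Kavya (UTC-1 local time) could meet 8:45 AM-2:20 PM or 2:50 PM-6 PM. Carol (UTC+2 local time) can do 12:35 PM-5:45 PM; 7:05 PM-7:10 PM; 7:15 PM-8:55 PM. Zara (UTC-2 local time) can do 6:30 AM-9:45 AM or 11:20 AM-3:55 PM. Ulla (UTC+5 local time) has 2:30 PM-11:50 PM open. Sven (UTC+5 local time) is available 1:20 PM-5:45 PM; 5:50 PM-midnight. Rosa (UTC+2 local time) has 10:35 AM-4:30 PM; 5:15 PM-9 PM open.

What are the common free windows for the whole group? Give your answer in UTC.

10:35-11:45, 13:20-14:30, 15:15-15:20, 17:05-17:10, 17:15-17:55

Bashir in UTC: 08:00-08:10, 08:20-18:35 (add 2h to convert from UTC-2).
Kavya in UTC: 09:45-15:20, 15:50-19:00 (add 1h to convert from UTC-1).
Carol in UTC: 10:35-15:45, 17:05-17:10, 17:15-18:55 (subtract 2h to convert from UTC+2).
Zara in UTC: 08:30-11:45, 13:20-17:55 (add 2h to convert from UTC-2).
Ulla in UTC: 09:30-18:50 (subtract 5h to convert from UTC+5).
Sven in UTC: 08:20-12:45, 12:50-19:00 (subtract 5h to convert from UTC+5).
Rosa in UTC: 08:35-14:30, 15:15-19:00 (subtract 2h to convert from UTC+2).
Bashir ∩ Kavya: 09:45-15:20, 15:50-18:35.
Bashir ∩ Kavya ∩ Carol: 10:35-15:20, 17:05-17:10, 17:15-18:35.
Bashir ∩ Kavya ∩ Carol ∩ Zara: 10:35-11:45, 13:20-15:20, 17:05-17:10, 17:15-17:55.
Bashir ∩ Kavya ∩ Carol ∩ Zara ∩ Ulla: 10:35-11:45, 13:20-15:20, 17:05-17:10, 17:15-17:55.
Bashir ∩ Kavya ∩ Carol ∩ Zara ∩ Ulla ∩ Sven: 10:35-11:45, 13:20-15:20, 17:05-17:10, 17:15-17:55.
Bashir ∩ Kavya ∩ Carol ∩ Zara ∩ Ulla ∩ Sven ∩ Rosa: 10:35-11:45, 13:20-14:30, 15:15-15:20, 17:05-17:10, 17:15-17:55.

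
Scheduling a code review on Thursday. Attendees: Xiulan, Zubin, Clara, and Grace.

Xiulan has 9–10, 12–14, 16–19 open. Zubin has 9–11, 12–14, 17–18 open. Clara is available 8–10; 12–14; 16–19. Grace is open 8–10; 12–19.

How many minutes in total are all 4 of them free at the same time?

240

Xiulan ∩ Zubin: 09:00-10:00, 12:00-14:00, 17:00-18:00.
Xiulan ∩ Zubin ∩ Clara: 09:00-10:00, 12:00-14:00, 17:00-18:00.
Xiulan ∩ Zubin ∩ Clara ∩ Grace: 09:00-10:00, 12:00-14:00, 17:00-18:00.
Summing the common windows: 60 + 120 + 60 = 240 minutes.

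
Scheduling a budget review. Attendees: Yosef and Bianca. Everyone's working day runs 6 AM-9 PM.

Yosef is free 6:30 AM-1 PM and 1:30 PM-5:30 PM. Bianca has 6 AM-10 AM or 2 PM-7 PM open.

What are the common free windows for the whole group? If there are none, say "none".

06:30-10:00, 14:00-17:30

Yosef ∩ Bianca: 06:30-10:00, 14:00-17:30.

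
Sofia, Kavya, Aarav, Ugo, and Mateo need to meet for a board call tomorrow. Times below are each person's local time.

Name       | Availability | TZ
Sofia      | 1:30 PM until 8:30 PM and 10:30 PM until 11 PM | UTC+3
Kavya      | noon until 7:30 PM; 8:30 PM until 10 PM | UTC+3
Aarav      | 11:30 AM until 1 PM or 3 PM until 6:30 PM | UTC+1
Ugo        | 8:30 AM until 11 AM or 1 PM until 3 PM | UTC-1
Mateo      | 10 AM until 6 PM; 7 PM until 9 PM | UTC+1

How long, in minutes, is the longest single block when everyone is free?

Sofia in UTC: 10:30-17:30, 19:30-20:00 (subtract 3h to convert from UTC+3).
Kavya in UTC: 09:00-16:30, 17:30-19:00 (subtract 3h to convert from UTC+3).
Aarav in UTC: 10:30-12:00, 14:00-17:30 (subtract 1h to convert from UTC+1).
Ugo in UTC: 09:30-12:00, 14:00-16:00 (add 1h to convert from UTC-1).
Mateo in UTC: 09:00-17:00, 18:00-20:00 (subtract 1h to convert from UTC+1).
Sofia ∩ Kavya: 10:30-16:30.
Sofia ∩ Kavya ∩ Aarav: 10:30-12:00, 14:00-16:30.
Sofia ∩ Kavya ∩ Aarav ∩ Ugo: 10:30-12:00, 14:00-16:00.
Sofia ∩ Kavya ∩ Aarav ∩ Ugo ∩ Mateo: 10:30-12:00, 14:00-16:00.
The longest is 14:00-16:00 at 120 minutes.

120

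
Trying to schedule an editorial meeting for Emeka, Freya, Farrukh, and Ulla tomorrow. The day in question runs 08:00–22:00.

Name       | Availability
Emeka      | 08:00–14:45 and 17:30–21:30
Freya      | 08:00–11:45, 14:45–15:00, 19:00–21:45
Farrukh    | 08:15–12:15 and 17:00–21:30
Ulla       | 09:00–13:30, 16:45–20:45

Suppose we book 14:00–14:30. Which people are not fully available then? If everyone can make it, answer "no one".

Farrukh, Freya, Ulla

Emeka: free for 14:00-14:30. Freya: not fully free for 14:00-14:30. Farrukh: not fully free for 14:00-14:30. Ulla: not fully free for 14:00-14:30.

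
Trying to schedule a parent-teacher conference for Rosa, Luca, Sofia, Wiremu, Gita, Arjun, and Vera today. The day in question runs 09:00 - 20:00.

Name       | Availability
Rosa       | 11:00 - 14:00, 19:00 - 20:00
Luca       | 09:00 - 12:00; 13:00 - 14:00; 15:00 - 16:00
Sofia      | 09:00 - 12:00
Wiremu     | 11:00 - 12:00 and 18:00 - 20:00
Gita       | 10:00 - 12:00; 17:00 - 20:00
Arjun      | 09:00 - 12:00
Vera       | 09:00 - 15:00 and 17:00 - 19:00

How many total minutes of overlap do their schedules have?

Rosa ∩ Luca: 11:00-12:00, 13:00-14:00.
Rosa ∩ Luca ∩ Sofia: 11:00-12:00.
Rosa ∩ Luca ∩ Sofia ∩ Wiremu: 11:00-12:00.
Rosa ∩ Luca ∩ Sofia ∩ Wiremu ∩ Gita: 11:00-12:00.
Rosa ∩ Luca ∩ Sofia ∩ Wiremu ∩ Gita ∩ Arjun: 11:00-12:00.
Rosa ∩ Luca ∩ Sofia ∩ Wiremu ∩ Gita ∩ Arjun ∩ Vera: 11:00-12:00.
So the common availability across everyone is 11:00-12:00.
That's a single block of 60 minutes.

60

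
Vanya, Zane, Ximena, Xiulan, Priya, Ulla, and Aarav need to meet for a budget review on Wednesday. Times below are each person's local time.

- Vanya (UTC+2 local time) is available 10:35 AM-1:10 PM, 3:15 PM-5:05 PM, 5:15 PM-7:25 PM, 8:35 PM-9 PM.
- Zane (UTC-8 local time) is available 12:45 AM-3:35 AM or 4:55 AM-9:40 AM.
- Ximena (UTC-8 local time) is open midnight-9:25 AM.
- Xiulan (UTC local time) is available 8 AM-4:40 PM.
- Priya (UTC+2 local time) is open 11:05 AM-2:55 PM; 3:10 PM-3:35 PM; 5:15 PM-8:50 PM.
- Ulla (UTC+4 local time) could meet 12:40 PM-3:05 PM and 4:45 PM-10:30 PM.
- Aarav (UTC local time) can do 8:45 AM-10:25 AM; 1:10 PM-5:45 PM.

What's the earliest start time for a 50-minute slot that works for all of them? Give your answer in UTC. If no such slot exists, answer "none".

Vanya in UTC: 08:35-11:10, 13:15-15:05, 15:15-17:25, 18:35-19:00 (subtract 2h to convert from UTC+2).
Zane in UTC: 08:45-11:35, 12:55-17:40 (add 8h to convert from UTC-8).
Ximena in UTC: 08:00-17:25 (add 8h to convert from UTC-8).
Xiulan in UTC: 08:00-16:40.
Priya in UTC: 09:05-12:55, 13:10-13:35, 15:15-18:50 (subtract 2h to convert from UTC+2).
Ulla in UTC: 08:40-11:05, 12:45-18:30 (subtract 4h to convert from UTC+4).
Aarav in UTC: 08:45-10:25, 13:10-17:45.
Vanya ∩ Zane: 08:45-11:10, 13:15-15:05, 15:15-17:25.
Vanya ∩ Zane ∩ Ximena: 08:45-11:10, 13:15-15:05, 15:15-17:25.
Vanya ∩ Zane ∩ Ximena ∩ Xiulan: 08:45-11:10, 13:15-15:05, 15:15-16:40.
Vanya ∩ Zane ∩ Ximena ∩ Xiulan ∩ Priya: 09:05-11:10, 13:15-13:35, 15:15-16:40.
Vanya ∩ Zane ∩ Ximena ∩ Xiulan ∩ Priya ∩ Ulla: 09:05-11:05, 13:15-13:35, 15:15-16:40.
Vanya ∩ Zane ∩ Ximena ∩ Xiulan ∩ Priya ∩ Ulla ∩ Aarav: 09:05-10:25, 13:15-13:35, 15:15-16:40.
The first common window of at least 50 minutes is 09:05-10:25, so the earliest start is 09:05.

09:05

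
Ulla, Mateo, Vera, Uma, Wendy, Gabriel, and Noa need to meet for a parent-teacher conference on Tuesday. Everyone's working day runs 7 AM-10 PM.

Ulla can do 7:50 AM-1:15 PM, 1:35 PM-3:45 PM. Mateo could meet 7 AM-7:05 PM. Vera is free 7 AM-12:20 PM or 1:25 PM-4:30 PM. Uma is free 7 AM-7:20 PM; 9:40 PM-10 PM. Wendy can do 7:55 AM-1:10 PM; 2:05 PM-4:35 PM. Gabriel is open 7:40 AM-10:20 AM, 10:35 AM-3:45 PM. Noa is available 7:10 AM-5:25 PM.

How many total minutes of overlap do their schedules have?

Ulla ∩ Mateo: 07:50-13:15, 13:35-15:45.
Ulla ∩ Mateo ∩ Vera: 07:50-12:20, 13:35-15:45.
Ulla ∩ Mateo ∩ Vera ∩ Uma: 07:50-12:20, 13:35-15:45.
Ulla ∩ Mateo ∩ Vera ∩ Uma ∩ Wendy: 07:55-12:20, 14:05-15:45.
Ulla ∩ Mateo ∩ Vera ∩ Uma ∩ Wendy ∩ Gabriel: 07:55-10:20, 10:35-12:20, 14:05-15:45.
Ulla ∩ Mateo ∩ Vera ∩ Uma ∩ Wendy ∩ Gabriel ∩ Noa: 07:55-10:20, 10:35-12:20, 14:05-15:45.
So the common availability across everyone is 07:55-10:20, 10:35-12:20, 14:05-15:45.
Summing the common windows: 145 + 105 + 100 = 350 minutes.

350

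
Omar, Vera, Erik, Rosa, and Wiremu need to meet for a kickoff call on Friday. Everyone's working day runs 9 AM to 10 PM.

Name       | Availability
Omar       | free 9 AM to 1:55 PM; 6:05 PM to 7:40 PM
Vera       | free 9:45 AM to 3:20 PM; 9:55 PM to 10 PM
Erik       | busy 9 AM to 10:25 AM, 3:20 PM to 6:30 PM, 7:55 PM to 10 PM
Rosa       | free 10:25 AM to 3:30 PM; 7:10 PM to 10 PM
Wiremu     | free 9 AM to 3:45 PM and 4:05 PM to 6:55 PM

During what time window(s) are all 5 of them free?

Omar free: 09:00-13:55, 18:05-19:40.
Vera free: 09:45-15:20, 21:55-22:00.
Erik free: 10:25-15:20, 18:30-19:55 (invert busy blocks within the working day).
Rosa free: 10:25-15:30, 19:10-22:00.
Wiremu free: 09:00-15:45, 16:05-18:55.
Omar ∩ Vera: 09:45-13:55.
Omar ∩ Vera ∩ Erik: 10:25-13:55.
Omar ∩ Vera ∩ Erik ∩ Rosa: 10:25-13:55.
Omar ∩ Vera ∩ Erik ∩ Rosa ∩ Wiremu: 10:25-13:55.

10:25-13:55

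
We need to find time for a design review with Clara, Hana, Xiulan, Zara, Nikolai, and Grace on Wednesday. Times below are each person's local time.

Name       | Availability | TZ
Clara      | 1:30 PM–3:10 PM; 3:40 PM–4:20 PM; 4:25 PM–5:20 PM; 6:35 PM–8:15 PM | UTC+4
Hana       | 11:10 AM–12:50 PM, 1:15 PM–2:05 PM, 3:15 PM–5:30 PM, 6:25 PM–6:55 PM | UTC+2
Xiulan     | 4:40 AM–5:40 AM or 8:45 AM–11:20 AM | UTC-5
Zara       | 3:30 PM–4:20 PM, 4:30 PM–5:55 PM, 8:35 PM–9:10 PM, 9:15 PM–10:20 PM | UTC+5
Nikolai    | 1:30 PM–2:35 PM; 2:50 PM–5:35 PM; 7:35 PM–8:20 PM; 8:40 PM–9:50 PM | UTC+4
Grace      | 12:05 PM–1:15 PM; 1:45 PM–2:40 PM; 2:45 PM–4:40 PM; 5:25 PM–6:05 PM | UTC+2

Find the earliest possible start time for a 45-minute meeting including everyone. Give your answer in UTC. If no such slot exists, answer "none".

none

Clara in UTC: 09:30-11:10, 11:40-12:20, 12:25-13:20, 14:35-16:15 (subtract 4h to convert from UTC+4).
Hana in UTC: 09:10-10:50, 11:15-12:05, 13:15-15:30, 16:25-16:55 (subtract 2h to convert from UTC+2).
Xiulan in UTC: 09:40-10:40, 13:45-16:20 (add 5h to convert from UTC-5).
Zara in UTC: 10:30-11:20, 11:30-12:55, 15:35-16:10, 16:15-17:20 (subtract 5h to convert from UTC+5).
Nikolai in UTC: 09:30-10:35, 10:50-13:35, 15:35-16:20, 16:40-17:50 (subtract 4h to convert from UTC+4).
Grace in UTC: 10:05-11:15, 11:45-12:40, 12:45-14:40, 15:25-16:05 (subtract 2h to convert from UTC+2).
Clara ∩ Hana: 09:30-10:50, 11:40-12:05, 13:15-13:20, 14:35-15:30.
Clara ∩ Hana ∩ Xiulan: 09:40-10:40, 14:35-15:30.
Clara ∩ Hana ∩ Xiulan ∩ Zara: 10:30-10:40.
Clara ∩ Hana ∩ Xiulan ∩ Zara ∩ Nikolai: 10:30-10:35.
Clara ∩ Hana ∩ Xiulan ∩ Zara ∩ Nikolai ∩ Grace: 10:30-10:35.
Those are the intersection windows.
No common window is at least 45 minutes long.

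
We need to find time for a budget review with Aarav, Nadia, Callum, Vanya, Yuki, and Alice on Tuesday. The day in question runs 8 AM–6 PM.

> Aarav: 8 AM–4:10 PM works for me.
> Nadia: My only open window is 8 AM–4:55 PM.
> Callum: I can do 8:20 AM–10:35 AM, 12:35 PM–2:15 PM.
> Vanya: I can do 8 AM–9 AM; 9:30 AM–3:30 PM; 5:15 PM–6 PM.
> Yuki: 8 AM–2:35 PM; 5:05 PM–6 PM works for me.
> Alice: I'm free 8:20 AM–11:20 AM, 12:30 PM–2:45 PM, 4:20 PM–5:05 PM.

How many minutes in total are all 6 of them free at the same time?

205

Aarav ∩ Nadia: 08:00-16:10.
Aarav ∩ Nadia ∩ Callum: 08:20-10:35, 12:35-14:15.
Aarav ∩ Nadia ∩ Callum ∩ Vanya: 08:20-09:00, 09:30-10:35, 12:35-14:15.
Aarav ∩ Nadia ∩ Callum ∩ Vanya ∩ Yuki: 08:20-09:00, 09:30-10:35, 12:35-14:15.
Aarav ∩ Nadia ∩ Callum ∩ Vanya ∩ Yuki ∩ Alice: 08:20-09:00, 09:30-10:35, 12:35-14:15.
Summing the common windows: 40 + 65 + 100 = 205 minutes.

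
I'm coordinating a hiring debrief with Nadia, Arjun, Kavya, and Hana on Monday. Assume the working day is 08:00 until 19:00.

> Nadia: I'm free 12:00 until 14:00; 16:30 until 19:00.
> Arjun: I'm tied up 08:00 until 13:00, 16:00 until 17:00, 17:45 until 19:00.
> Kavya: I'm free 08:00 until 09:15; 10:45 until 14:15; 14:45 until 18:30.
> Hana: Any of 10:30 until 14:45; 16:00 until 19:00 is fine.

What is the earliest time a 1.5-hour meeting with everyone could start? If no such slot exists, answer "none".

Nadia free: 12:00-14:00, 16:30-19:00.
Arjun free: 13:00-16:00, 17:00-17:45 (invert busy blocks within the working day).
Kavya free: 08:00-09:15, 10:45-14:15, 14:45-18:30.
Hana free: 10:30-14:45, 16:00-19:00.
Nadia ∩ Arjun: 13:00-14:00, 17:00-17:45.
Nadia ∩ Arjun ∩ Kavya: 13:00-14:00, 17:00-17:45.
Nadia ∩ Arjun ∩ Kavya ∩ Hana: 13:00-14:00, 17:00-17:45.
Those are the intersection windows.
No common window is at least 90 minutes long.

none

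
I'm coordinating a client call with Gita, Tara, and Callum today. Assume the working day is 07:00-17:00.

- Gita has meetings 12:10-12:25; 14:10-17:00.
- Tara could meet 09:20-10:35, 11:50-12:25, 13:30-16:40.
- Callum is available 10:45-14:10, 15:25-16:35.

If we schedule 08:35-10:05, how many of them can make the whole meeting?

Gita free: 07:00-12:10, 12:25-14:10 (invert busy blocks within the working day).
Tara free: 09:20-10:35, 11:50-12:25, 13:30-16:40.
Callum free: 10:45-14:10, 15:25-16:35.
Gita can make the full 08:35-10:05 slot — that's 1.

1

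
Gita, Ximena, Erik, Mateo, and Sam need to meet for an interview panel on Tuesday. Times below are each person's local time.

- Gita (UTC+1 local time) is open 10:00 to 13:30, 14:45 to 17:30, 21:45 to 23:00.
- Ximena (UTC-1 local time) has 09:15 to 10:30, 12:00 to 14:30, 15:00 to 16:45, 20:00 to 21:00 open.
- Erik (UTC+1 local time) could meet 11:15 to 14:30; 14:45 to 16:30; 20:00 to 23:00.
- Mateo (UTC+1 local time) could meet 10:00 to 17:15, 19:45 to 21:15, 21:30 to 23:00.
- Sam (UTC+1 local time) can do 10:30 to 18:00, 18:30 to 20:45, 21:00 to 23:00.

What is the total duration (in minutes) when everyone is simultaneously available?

Gita in UTC: 09:00-12:30, 13:45-16:30, 20:45-22:00 (subtract 1h to convert from UTC+1).
Ximena in UTC: 10:15-11:30, 13:00-15:30, 16:00-17:45, 21:00-22:00 (add 1h to convert from UTC-1).
Erik in UTC: 10:15-13:30, 13:45-15:30, 19:00-22:00 (subtract 1h to convert from UTC+1).
Mateo in UTC: 09:00-16:15, 18:45-20:15, 20:30-22:00 (subtract 1h to convert from UTC+1).
Sam in UTC: 09:30-17:00, 17:30-19:45, 20:00-22:00 (subtract 1h to convert from UTC+1).
Gita ∩ Ximena: 10:15-11:30, 13:45-15:30, 16:00-16:30, 21:00-22:00.
Gita ∩ Ximena ∩ Erik: 10:15-11:30, 13:45-15:30, 21:00-22:00.
Gita ∩ Ximena ∩ Erik ∩ Mateo: 10:15-11:30, 13:45-15:30, 21:00-22:00.
Gita ∩ Ximena ∩ Erik ∩ Mateo ∩ Sam: 10:15-11:30, 13:45-15:30, 21:00-22:00.
So the common availability across everyone is 10:15-11:30, 13:45-15:30, 21:00-22:00.
Summing the common windows: 75 + 105 + 60 = 240 minutes.

240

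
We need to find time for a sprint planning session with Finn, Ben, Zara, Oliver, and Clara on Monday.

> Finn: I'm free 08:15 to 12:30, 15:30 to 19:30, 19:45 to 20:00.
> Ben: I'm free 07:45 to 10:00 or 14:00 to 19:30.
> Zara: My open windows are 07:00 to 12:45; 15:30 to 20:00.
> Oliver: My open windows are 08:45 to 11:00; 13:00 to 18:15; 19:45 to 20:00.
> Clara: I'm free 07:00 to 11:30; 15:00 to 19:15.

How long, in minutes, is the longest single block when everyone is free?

Finn ∩ Ben: 08:15-10:00, 15:30-19:30.
Finn ∩ Ben ∩ Zara: 08:15-10:00, 15:30-19:30.
Finn ∩ Ben ∩ Zara ∩ Oliver: 08:45-10:00, 15:30-18:15.
Finn ∩ Ben ∩ Zara ∩ Oliver ∩ Clara: 08:45-10:00, 15:30-18:15.
So the common availability across everyone is 08:45-10:00, 15:30-18:15.
The longest is 15:30-18:15 at 165 minutes.

165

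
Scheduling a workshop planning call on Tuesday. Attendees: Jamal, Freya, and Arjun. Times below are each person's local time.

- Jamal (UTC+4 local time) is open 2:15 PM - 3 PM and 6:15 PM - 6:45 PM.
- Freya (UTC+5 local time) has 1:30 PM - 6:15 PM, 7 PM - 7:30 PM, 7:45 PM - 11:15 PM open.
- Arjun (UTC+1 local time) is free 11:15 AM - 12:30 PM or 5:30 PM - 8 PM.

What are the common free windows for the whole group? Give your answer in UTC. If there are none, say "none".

10:15-11:00

Jamal in UTC: 10:15-11:00, 14:15-14:45 (subtract 4h to convert from UTC+4).
Freya in UTC: 08:30-13:15, 14:00-14:30, 14:45-18:15 (subtract 5h to convert from UTC+5).
Arjun in UTC: 10:15-11:30, 16:30-19:00 (subtract 1h to convert from UTC+1).
Jamal ∩ Freya: 10:15-11:00, 14:15-14:30.
Jamal ∩ Freya ∩ Arjun: 10:15-11:00.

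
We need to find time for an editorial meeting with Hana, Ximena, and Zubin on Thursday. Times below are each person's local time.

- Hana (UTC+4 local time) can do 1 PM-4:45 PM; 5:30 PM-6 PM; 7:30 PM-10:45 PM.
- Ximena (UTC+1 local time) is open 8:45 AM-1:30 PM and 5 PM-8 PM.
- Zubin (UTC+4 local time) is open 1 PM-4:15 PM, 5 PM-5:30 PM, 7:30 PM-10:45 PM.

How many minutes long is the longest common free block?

195

Hana in UTC: 09:00-12:45, 13:30-14:00, 15:30-18:45 (subtract 4h to convert from UTC+4).
Ximena in UTC: 07:45-12:30, 16:00-19:00 (subtract 1h to convert from UTC+1).
Zubin in UTC: 09:00-12:15, 13:00-13:30, 15:30-18:45 (subtract 4h to convert from UTC+4).
Hana ∩ Ximena: 09:00-12:30, 16:00-18:45.
Hana ∩ Ximena ∩ Zubin: 09:00-12:15, 16:00-18:45.
The longest is 09:00-12:15 at 195 minutes.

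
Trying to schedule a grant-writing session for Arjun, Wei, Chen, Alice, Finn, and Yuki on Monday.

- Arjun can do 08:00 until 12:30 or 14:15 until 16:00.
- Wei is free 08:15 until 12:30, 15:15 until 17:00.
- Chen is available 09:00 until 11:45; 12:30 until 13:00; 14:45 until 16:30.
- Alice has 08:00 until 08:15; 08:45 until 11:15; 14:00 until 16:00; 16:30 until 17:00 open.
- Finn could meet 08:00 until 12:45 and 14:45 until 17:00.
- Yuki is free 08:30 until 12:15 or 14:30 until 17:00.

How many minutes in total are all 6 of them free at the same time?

180

Arjun ∩ Wei: 08:15-12:30, 15:15-16:00.
Arjun ∩ Wei ∩ Chen: 09:00-11:45, 15:15-16:00.
Arjun ∩ Wei ∩ Chen ∩ Alice: 09:00-11:15, 15:15-16:00.
Arjun ∩ Wei ∩ Chen ∩ Alice ∩ Finn: 09:00-11:15, 15:15-16:00.
Arjun ∩ Wei ∩ Chen ∩ Alice ∩ Finn ∩ Yuki: 09:00-11:15, 15:15-16:00.
Summing the common windows: 135 + 45 = 180 minutes.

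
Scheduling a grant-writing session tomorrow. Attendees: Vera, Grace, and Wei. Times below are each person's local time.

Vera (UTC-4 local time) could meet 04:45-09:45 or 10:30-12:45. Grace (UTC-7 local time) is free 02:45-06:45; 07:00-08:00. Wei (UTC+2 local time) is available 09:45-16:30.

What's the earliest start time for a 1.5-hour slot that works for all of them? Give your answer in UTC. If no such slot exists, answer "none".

09:45

Vera in UTC: 08:45-13:45, 14:30-16:45 (add 4h to convert from UTC-4).
Grace in UTC: 09:45-13:45, 14:00-15:00 (add 7h to convert from UTC-7).
Wei in UTC: 07:45-14:30 (subtract 2h to convert from UTC+2).
Vera ∩ Grace: 09:45-13:45, 14:30-15:00.
Vera ∩ Grace ∩ Wei: 09:45-13:45.
The first common window of at least 90 minutes is 09:45-13:45, so the earliest start is 09:45.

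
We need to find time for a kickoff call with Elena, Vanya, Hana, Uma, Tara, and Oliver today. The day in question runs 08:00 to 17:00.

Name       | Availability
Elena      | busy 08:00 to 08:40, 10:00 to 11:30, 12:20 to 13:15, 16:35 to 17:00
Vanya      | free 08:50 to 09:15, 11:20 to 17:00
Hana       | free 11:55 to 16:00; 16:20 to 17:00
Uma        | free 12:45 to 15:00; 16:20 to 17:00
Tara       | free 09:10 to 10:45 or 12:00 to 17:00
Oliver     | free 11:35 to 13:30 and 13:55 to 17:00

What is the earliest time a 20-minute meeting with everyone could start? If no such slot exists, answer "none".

13:55

Elena free: 08:40-10:00, 11:30-12:20, 13:15-16:35 (invert busy blocks within the working day).
Vanya free: 08:50-09:15, 11:20-17:00.
Hana free: 11:55-16:00, 16:20-17:00.
Uma free: 12:45-15:00, 16:20-17:00.
Tara free: 09:10-10:45, 12:00-17:00.
Oliver free: 11:35-13:30, 13:55-17:00.
Elena ∩ Vanya: 08:50-09:15, 11:30-12:20, 13:15-16:35.
Elena ∩ Vanya ∩ Hana: 11:55-12:20, 13:15-16:00, 16:20-16:35.
Elena ∩ Vanya ∩ Hana ∩ Uma: 13:15-15:00, 16:20-16:35.
Elena ∩ Vanya ∩ Hana ∩ Uma ∩ Tara: 13:15-15:00, 16:20-16:35.
Elena ∩ Vanya ∩ Hana ∩ Uma ∩ Tara ∩ Oliver: 13:15-13:30, 13:55-15:00, 16:20-16:35.
Those are the intersection windows.
The first common window of at least 20 minutes is 13:55-15:00, so the earliest start is 13:55.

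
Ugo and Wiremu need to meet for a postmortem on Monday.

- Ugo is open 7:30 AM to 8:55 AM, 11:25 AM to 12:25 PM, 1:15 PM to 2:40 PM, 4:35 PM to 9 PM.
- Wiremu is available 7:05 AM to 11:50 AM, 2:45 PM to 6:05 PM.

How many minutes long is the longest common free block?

Ugo ∩ Wiremu: 07:30-08:55, 11:25-11:50, 16:35-18:05.
The longest is 16:35-18:05 at 90 minutes.

90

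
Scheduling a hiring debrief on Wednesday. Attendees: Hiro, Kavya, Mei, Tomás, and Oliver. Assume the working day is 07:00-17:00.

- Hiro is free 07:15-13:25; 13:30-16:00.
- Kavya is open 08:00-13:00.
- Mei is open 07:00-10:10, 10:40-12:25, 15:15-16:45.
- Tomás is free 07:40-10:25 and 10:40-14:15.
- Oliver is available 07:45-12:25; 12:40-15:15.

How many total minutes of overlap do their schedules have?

235

Hiro ∩ Kavya: 08:00-13:00.
Hiro ∩ Kavya ∩ Mei: 08:00-10:10, 10:40-12:25.
Hiro ∩ Kavya ∩ Mei ∩ Tomás: 08:00-10:10, 10:40-12:25.
Hiro ∩ Kavya ∩ Mei ∩ Tomás ∩ Oliver: 08:00-10:10, 10:40-12:25.
Summing the common windows: 130 + 105 = 235 minutes.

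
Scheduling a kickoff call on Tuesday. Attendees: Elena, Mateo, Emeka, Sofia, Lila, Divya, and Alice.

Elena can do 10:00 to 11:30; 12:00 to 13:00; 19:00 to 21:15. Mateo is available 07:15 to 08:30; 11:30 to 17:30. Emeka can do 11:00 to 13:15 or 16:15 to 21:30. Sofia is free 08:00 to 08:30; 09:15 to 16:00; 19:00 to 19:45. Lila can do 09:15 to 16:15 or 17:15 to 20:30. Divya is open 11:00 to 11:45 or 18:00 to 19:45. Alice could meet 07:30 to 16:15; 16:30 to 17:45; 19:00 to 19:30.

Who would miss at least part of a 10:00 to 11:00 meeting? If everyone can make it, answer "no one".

Divya, Emeka, Mateo

Elena: free for 10:00-11:00. Mateo: not fully free for 10:00-11:00. Emeka: not fully free for 10:00-11:00. Sofia: free for 10:00-11:00. Lila: free for 10:00-11:00. Divya: not fully free for 10:00-11:00. Alice: free for 10:00-11:00.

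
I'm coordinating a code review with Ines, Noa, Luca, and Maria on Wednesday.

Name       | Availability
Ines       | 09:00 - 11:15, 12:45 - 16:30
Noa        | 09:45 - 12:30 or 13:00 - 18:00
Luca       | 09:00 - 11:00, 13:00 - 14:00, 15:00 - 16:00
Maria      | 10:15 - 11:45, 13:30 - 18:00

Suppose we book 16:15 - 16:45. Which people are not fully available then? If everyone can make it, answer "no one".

Ines: not fully free for 16:15-16:45. Noa: free for 16:15-16:45. Luca: not fully free for 16:15-16:45. Maria: free for 16:15-16:45.

Ines, Luca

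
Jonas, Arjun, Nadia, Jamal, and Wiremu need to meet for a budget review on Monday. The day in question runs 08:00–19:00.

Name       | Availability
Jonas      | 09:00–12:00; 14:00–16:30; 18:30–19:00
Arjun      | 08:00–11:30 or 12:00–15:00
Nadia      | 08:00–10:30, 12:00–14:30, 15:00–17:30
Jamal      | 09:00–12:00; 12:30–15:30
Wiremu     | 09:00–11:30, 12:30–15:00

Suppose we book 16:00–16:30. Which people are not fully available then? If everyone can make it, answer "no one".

Arjun, Jamal, Wiremu

Jonas: free for 16:00-16:30. Arjun: not fully free for 16:00-16:30. Nadia: free for 16:00-16:30. Jamal: not fully free for 16:00-16:30. Wiremu: not fully free for 16:00-16:30.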